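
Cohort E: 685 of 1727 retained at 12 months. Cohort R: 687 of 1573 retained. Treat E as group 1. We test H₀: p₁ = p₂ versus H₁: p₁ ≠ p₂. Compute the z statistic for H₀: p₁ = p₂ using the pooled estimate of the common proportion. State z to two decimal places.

p̂₁ = 685/1727 ≈ 0.3966, p̂₂ = 687/1573 ≈ 0.4367.
Pooled p̂ = (685+687)/(1727+1573) = 1372/3300 = 0.4158.
SE = √(0.242903 × 0.00121477) = 0.0172.
z = (0.3966 − 0.4367)/0.0172 = -0.0401/0.0172 = -2.33.
p-value = 2·P(Z > 2.335) ≈ 0.0196.

z = -2.33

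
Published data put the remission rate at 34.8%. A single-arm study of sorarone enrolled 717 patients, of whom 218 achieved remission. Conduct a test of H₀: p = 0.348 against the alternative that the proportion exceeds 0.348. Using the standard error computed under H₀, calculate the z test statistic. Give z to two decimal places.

z = -2.47

p̂ = 218/717 ≈ 0.3040.
Under H₀, SE = √(0.348·0.652/717) = √(0.000316452) = 0.0178.
z = (0.3040 − 0.348)/0.0178 = -0.0440/0.0178 = -2.47.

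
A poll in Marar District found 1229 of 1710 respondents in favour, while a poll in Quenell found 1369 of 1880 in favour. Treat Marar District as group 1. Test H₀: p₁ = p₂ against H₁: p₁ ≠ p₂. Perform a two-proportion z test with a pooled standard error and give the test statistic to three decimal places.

z = -0.634

p̂₁ = 1229/1710 ≈ 0.718713, p̂₂ = 1369/1880 ≈ 0.728191.
Pooled p̂ = (1229+1369)/(1710+1880) = 2598/3590 = 0.723677.
SE = √(0.199969 × 0.00111671) = 0.014943.
z = (0.718713 − 0.728191)/0.014943 = -0.009478/0.014943 = -0.634.
p-value = 2·P(Z > 0.634) ≈ 0.5259.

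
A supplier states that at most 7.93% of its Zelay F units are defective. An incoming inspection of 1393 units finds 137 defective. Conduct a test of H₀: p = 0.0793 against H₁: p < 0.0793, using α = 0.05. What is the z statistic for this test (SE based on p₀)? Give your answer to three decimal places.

p̂ = 137/1393 = 0.09835.
Standard error under H₀: √(0.0793×0.9207/1393) = 0.00724.
z = (0.09835 − 0.0793)/0.00724 = 0.01905/0.00724 = 2.631.
p-value = P(Z < 2.631) ≈ 0.9957, so at α = 0.05 we fail to reject H₀.

z = 2.631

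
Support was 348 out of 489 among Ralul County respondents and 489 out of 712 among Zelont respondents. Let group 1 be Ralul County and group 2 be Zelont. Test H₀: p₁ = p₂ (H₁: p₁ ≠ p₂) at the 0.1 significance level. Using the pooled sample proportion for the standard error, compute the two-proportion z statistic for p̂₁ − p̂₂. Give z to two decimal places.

p̂₁ = 348/489 = 0.7117, p̂₂ = 489/712 = 0.6868.
Pooled p̂ = (348+489)/(489+712) = 837/1201 = 0.6969.
SE = √(p̂(1−p̂)(1/n₁+1/n₂)) = √(0.6969·0.3031·0.00344948) = √(0.00072861) = 0.0270.
z = (0.7117 − 0.6868)/0.0270 = 0.0249/0.0270 = 0.92.
Two-sided p-value ≈ 2·Φ(−0.921) = 0.3571; since p > α = 0.1, fail to reject H₀.

z = 0.92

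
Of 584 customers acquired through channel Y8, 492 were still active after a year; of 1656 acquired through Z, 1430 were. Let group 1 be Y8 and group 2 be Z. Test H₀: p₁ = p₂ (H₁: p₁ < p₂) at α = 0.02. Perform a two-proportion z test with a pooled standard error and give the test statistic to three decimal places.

p̂₁ = 492/584 ≈ 0.84247, p̂₂ = 1430/1656 ≈ 0.86353.
Pooled p̂ = (492+1430)/(584+1656) = 1922/2240 = 0.85804.
SE = √(p̂(1−p̂)(1/n₁+1/n₂)) = √(0.85804·0.14196·0.00231619) = √(0.000282137) = 0.01680.
z = (0.84247 − 0.86353)/0.01680 = -0.02106/0.01680 = -1.254.
p-value = P(Z < -1.254) ≈ 0.1049, so at α = 0.02 we fail to reject H₀.

z = -1.254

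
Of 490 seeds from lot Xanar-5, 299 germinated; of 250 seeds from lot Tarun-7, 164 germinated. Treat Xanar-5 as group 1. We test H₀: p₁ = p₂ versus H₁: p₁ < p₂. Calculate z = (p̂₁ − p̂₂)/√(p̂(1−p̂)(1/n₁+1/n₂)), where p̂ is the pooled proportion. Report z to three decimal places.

p̂₁ = 299/490 = 0.61020, p̂₂ = 164/250 = 0.65600.
Pooled p̂ = (299+164)/(490+250) = 463/740 = 0.62568.
SE = √(0.234206 × 0.00604082) = 0.03761.
z = (0.61020 − 0.65600)/0.03761 = -0.04580/0.03761 = -1.218.
p-value = P(Z < -1.218) ≈ 0.1117.

z = -1.218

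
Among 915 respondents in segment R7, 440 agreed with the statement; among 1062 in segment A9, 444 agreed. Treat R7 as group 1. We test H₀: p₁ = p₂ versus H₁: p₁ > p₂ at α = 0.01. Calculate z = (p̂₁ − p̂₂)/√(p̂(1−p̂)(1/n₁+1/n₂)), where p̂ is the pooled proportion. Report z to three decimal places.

z = 2.800

p̂₁ = 440/915 ≈ 0.480874, p̂₂ = 444/1062 ≈ 0.418079.
Pooled p̂ = (440+444)/(915+1062) = 884/1977 = 0.447142.
SE = √(p̂(1−p̂)(1/n₁+1/n₂)) = √(0.447142·0.552858·0.00203452) = √(0.000502945) = 0.022426.
z = (0.480874 − 0.418079)/0.022426 = 0.062795/0.022426 = 2.800.
p-value = P(Z > 2.800) ≈ 0.0026; since p < α = 0.01, reject H₀.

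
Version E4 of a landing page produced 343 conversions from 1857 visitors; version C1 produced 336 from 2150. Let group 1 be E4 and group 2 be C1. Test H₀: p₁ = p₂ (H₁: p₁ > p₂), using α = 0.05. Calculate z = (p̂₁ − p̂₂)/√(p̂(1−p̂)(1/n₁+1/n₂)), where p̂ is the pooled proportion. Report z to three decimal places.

p̂₁ = 343/1857 ≈ 0.184707, p̂₂ = 336/2150 ≈ 0.156279.
Pooled p̂ = (343+336)/(1857+2150) = 679/4007 = 0.169453.
SE = √(p̂(1−p̂)(1/n₁+1/n₂)) = √(0.169453·0.830547·0.00100362) = √(0.000141248) = 0.011885.
z = (0.184707 − 0.156279)/0.011885 = 0.028428/0.011885 = 2.392.
p-value = P(Z > 2.392) ≈ 0.0084. With α = 0.05, reject H₀.

z = 2.392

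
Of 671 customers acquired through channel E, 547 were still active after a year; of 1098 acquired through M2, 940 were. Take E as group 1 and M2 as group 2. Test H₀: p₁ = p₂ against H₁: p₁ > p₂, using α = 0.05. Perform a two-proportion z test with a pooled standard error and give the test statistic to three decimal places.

p̂₁ = 547/671 = 0.81520, p̂₂ = 940/1098 = 0.85610.
Pooled p̂ = (547+940)/(671+1098) = 1487/1769 = 0.84059.
SE = √(0.134 × 0.00240106) = 0.01794.
z = (0.81520 − 0.85610)/0.01794 = -0.04090/0.01794 = -2.280.
p-value = P(Z > -2.280) ≈ 0.9887. With α = 0.05, fail to reject H₀.

z = -2.280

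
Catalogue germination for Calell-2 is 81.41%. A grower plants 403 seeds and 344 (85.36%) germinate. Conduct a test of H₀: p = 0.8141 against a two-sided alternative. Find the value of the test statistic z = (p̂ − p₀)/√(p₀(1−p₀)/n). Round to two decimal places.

p̂ = 344/403 ≈ 0.8536.
SE = √(p₀(1−p₀)/n) = √(0.15134/403) = 0.0194.
z = (0.8536 − 0.8141)/0.0194 = 0.0395/0.0194 = 2.04.
Two-sided p-value ≈ 2·Φ(−2.038) = 0.0415.

z = 2.04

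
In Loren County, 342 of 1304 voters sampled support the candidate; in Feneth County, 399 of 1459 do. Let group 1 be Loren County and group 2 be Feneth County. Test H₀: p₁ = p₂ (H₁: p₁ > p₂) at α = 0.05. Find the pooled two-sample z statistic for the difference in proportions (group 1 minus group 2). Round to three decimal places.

z = -0.664

p̂₁ = 342/1304 = 0.26227, p̂₂ = 399/1459 = 0.27347.
Pooled p̂ = (342+399)/(1304+1459) = 741/2763 = 0.26819.
SE = √(0.196263 × 0.00145227) = 0.01688.
z = (0.26227 − 0.27347)/0.01688 = -0.01120/0.01688 = -0.664.
p-value = P(Z > -0.664) ≈ 0.7466; since p > α = 0.05, fail to reject H₀.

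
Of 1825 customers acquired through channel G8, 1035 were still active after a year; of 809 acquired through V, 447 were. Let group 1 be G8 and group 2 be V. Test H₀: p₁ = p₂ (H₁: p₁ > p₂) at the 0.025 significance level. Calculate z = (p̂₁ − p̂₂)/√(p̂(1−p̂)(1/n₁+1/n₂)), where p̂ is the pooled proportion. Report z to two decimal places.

z = 0.70

p̂₁ = 1035/1825 ≈ 0.5671, p̂₂ = 447/809 ≈ 0.5525.
Pooled p̂ = (1035+447)/(1825+809) = 1482/2634 = 0.5626.
SE = √(p̂(1−p̂)(1/n₁+1/n₂)) = √(0.5626·0.4374·0.00178404) = √(0.000439009) = 0.0210.
z = (0.5671 − 0.5525)/0.0210 = 0.0146/0.0210 = 0.70.
p-value = P(Z > 0.696) ≈ 0.2431. With α = 0.025, fail to reject H₀.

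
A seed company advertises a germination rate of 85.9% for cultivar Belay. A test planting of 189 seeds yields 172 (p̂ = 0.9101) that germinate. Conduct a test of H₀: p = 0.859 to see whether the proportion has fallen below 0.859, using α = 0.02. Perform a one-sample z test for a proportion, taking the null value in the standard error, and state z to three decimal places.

z = 2.017

p̂ = 172/189 = 0.91005.
Under H₀, SE = √(0.859·0.141/189) = √(0.000640841) = 0.02531.
z = (0.91005 − 0.859)/0.02531 = 0.05105/0.02531 = 2.017.
p-value = P(Z < 2.017) ≈ 0.9781; since p > α = 0.02, fail to reject H₀.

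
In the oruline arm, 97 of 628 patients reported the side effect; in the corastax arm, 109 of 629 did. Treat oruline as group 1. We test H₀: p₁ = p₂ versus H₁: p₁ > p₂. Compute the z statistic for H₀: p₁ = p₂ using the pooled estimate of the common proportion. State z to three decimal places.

z = -0.902

p̂₁ = 97/628 ≈ 0.15446, p̂₂ = 109/629 ≈ 0.17329.
Pooled p̂ = (97+109)/(628+629) = 206/1257 = 0.16388.
SE = √(0.137025 × 0.00318218) = 0.02088.
z = (0.15446 − 0.17329)/0.02088 = -0.01883/0.02088 = -0.902.
p-value = P(Z > -0.902) ≈ 0.8164.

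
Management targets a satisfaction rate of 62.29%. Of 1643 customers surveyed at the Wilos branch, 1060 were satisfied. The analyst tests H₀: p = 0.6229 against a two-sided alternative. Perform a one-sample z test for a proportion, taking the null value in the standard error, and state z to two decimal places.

z = 1.86

p̂ = 1060/1643 ≈ 0.6452.
Under H₀, SE = √(0.6229·0.3771/1643) = √(0.000142967) = 0.0120.
z = (0.6452 − 0.6229)/0.0120 = 0.0223/0.0120 = 1.86.
p-value = 2·P(Z > 1.862) ≈ 0.0626.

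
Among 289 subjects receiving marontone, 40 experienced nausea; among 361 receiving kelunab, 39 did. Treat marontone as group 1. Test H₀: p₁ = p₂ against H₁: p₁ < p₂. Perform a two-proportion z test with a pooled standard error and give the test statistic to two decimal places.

z = 1.18

p̂₁ = 40/289 = 0.1384, p̂₂ = 39/361 = 0.1080.
Pooled p̂ = (40+39)/(289+361) = 79/650 = 0.1215.
SE = √(p̂(1−p̂)(1/n₁+1/n₂)) = √(0.1215·0.8785·0.00623029) = √(0.000665189) = 0.0258.
z = (0.1384 − 0.1080)/0.0258 = 0.0304/0.0258 = 1.18.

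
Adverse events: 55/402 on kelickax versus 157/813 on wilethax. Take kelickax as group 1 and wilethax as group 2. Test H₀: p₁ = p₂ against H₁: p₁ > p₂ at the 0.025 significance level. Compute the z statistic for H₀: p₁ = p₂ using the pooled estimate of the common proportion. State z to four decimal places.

z = -2.4328

p̂₁ = 55/402 ≈ 0.136816, p̂₂ = 157/813 ≈ 0.193112.
Pooled p̂ = (55+157)/(402+813) = 212/1215 = 0.174486.
SE = √(0.14404 × 0.00371757) = 0.023140.
z = (0.136816 − 0.193112)/0.023140 = -0.056296/0.023140 = -2.4328.
p-value = P(Z > -2.433) ≈ 0.9925; since p > α = 0.025, fail to reject H₀.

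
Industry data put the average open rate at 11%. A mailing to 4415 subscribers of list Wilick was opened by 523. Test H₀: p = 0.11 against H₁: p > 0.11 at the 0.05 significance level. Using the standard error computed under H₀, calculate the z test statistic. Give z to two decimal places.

z = 1.80

p̂ = 523/4415 ≈ 0.11846.
Under H₀, SE = √(0.11·0.89/4415) = √(2.21744e-05) = 0.00471.
z = (0.11846 − 0.11)/0.00471 = 0.00846/0.00471 = 1.80.
p-value = P(Z > 1.797) ≈ 0.0362; since p < α = 0.05, reject H₀.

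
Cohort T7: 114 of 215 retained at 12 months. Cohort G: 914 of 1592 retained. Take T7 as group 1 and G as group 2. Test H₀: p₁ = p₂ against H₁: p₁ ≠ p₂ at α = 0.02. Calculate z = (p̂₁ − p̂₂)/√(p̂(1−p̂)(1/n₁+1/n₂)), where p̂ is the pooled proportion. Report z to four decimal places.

p̂₁ = 114/215 = 0.530233, p̂₂ = 914/1592 = 0.574121.
Pooled p̂ = (114+914)/(215+1592) = 1028/1807 = 0.568899.
SE = √(p̂(1−p̂)(1/n₁+1/n₂)) = √(0.568899·0.431101·0.0052793) = √(0.00129476) = 0.035983.
z = (0.530233 − 0.574121)/0.035983 = -0.043888/0.035983 = -1.2197.
p-value = 2·P(Z > 1.220) ≈ 0.2226. With α = 0.02, fail to reject H₀.

z = -1.2197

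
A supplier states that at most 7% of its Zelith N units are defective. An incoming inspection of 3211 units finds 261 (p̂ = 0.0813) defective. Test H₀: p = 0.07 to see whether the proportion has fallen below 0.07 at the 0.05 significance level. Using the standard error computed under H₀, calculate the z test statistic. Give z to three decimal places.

p̂ = 261/3211 ≈ 0.081283.
Under H₀, SE = √(0.07·0.93/3211) = √(2.02741e-05) = 0.004503.
z = (0.081283 − 0.07)/0.004503 = 0.011283/0.004503 = 2.506.
p-value = P(Z < 2.506) ≈ 0.9939; since p > α = 0.05, fail to reject H₀.

z = 2.506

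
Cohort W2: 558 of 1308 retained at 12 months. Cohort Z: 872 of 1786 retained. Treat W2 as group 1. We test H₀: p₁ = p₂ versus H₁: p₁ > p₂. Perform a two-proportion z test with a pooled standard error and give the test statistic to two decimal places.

z = -3.40

p̂₁ = 558/1308 ≈ 0.4266, p̂₂ = 872/1786 ≈ 0.4882.
Pooled p̂ = (558+872)/(1308+1786) = 1430/3094 = 0.4622.
SE = √(p̂(1−p̂)(1/n₁+1/n₂)) = √(0.4622·0.5378·0.00132444) = √(0.000329215) = 0.0181.
z = (0.4266 − 0.4882)/0.0181 = -0.0616/0.0181 = -3.40.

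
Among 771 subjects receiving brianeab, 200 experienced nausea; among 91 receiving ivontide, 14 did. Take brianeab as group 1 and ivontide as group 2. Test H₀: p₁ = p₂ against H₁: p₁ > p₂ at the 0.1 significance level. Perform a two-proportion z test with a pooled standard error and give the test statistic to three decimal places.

p̂₁ = 200/771 = 0.25940, p̂₂ = 14/91 = 0.15385.
Pooled p̂ = (200+14)/(771+91) = 214/862 = 0.24826.
SE = √(0.186627 × 0.012286) = 0.04788.
z = (0.25940 − 0.15385)/0.04788 = 0.10555/0.04788 = 2.204.
p-value = P(Z > 2.204) ≈ 0.0137. With α = 0.1, reject H₀.

z = 2.204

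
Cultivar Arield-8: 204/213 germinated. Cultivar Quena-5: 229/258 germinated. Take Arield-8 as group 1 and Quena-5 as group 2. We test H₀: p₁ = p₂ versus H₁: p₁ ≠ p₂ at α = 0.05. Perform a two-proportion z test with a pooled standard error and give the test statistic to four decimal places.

z = 2.7823

p̂₁ = 204/213 ≈ 0.957746, p̂₂ = 229/258 ≈ 0.887597.
Pooled p̂ = (204+229)/(213+258) = 433/471 = 0.919321.
SE = √(p̂(1−p̂)(1/n₁+1/n₂)) = √(0.919321·0.080679·0.0085708) = √(0.000635699) = 0.025213.
z = (0.957746 − 0.887597)/0.025213 = 0.070149/0.025213 = 2.7823.
p-value = 2·P(Z > 2.782) ≈ 0.0054. With α = 0.05, reject H₀.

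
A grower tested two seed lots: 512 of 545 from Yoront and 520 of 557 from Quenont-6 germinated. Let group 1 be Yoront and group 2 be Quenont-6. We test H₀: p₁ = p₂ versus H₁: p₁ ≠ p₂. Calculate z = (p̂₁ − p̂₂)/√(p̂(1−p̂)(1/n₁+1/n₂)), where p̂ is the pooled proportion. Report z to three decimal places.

z = 0.400

p̂₁ = 512/545 = 0.93945, p̂₂ = 520/557 = 0.93357.
Pooled p̂ = (512+520)/(545+557) = 1032/1102 = 0.93648.
SE = √(0.059486 × 0.00363019) = 0.01470.
z = (0.93945 − 0.93357)/0.01470 = 0.00588/0.01470 = 0.400.
p-value = 2·P(Z > 0.400) ≈ 0.6892.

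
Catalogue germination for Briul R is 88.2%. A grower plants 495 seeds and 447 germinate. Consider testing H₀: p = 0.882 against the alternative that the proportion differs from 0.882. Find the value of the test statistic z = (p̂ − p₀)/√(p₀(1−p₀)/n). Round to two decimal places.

p̂ = 447/495 = 0.9030.
Under H₀, SE = √(0.882·0.118/495) = √(0.000210255) = 0.0145.
z = (0.9030 − 0.882)/0.0145 = 0.0210/0.0145 = 1.45.
p-value = 2·P(Z > 1.450) ≈ 0.1470.

z = 1.45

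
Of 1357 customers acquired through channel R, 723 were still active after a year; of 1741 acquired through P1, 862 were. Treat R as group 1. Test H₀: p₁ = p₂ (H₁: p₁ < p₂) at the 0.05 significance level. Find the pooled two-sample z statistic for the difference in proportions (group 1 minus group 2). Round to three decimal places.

p̂₁ = 723/1357 = 0.53279, p̂₂ = 862/1741 = 0.49512.
Pooled p̂ = (723+862)/(1357+1741) = 1585/3098 = 0.51162.
SE = √(p̂(1−p̂)(1/n₁+1/n₂)) = √(0.51162·0.48838·0.0013113) = √(0.000327648) = 0.01810.
z = (0.53279 − 0.49512)/0.01810 = 0.03767/0.01810 = 2.081.
p-value = P(Z < 2.081) ≈ 0.9813. With α = 0.05, fail to reject H₀.

z = 2.081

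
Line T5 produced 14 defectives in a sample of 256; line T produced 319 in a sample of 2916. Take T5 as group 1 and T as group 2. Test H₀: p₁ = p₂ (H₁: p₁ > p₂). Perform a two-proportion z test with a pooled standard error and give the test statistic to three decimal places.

z = -2.738

p̂₁ = 14/256 ≈ 0.05469, p̂₂ = 319/2916 ≈ 0.10940.
Pooled p̂ = (14+319)/(256+2916) = 333/3172 = 0.10498.
SE = √(p̂(1−p̂)(1/n₁+1/n₂)) = √(0.10498·0.89502·0.00424919) = √(0.000399254) = 0.01998.
z = (0.05469 − 0.10940)/0.01998 = -0.05471/0.01998 = -2.738.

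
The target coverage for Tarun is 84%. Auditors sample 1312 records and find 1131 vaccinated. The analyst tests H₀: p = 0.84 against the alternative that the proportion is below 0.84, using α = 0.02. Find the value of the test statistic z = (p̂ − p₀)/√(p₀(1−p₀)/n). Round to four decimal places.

p̂ = 1131/1312 ≈ 0.862043.
Standard error under H₀: √(0.84×0.16/1312) = 0.010121.
z = (0.862043 − 0.84)/0.010121 = 0.022043/0.010121 = 2.1779.
p-value = P(Z < 2.178) ≈ 0.9853; since p > α = 0.02, fail to reject H₀.

z = 2.1779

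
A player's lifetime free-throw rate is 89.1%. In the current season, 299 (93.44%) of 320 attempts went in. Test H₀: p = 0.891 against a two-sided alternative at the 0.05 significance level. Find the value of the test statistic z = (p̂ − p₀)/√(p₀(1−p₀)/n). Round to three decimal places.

z = 2.490

p̂ = 299/320 = 0.93437.
SE = √(p₀(1−p₀)/n) = √(0.097119/320) = 0.01742.
z = (0.93437 − 0.891)/0.01742 = 0.04337/0.01742 = 2.490.
Two-sided p-value ≈ 2·Φ(−2.490) = 0.0128. With α = 0.05, reject H₀.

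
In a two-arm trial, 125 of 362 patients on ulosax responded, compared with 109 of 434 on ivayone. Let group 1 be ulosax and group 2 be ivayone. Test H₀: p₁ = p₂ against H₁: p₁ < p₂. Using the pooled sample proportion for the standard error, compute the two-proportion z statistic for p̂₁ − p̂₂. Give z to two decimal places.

z = 2.90

p̂₁ = 125/362 ≈ 0.3453, p̂₂ = 109/434 ≈ 0.2512.
Pooled p̂ = (125+109)/(362+434) = 234/796 = 0.2940.
SE = √(p̂(1−p̂)(1/n₁+1/n₂)) = √(0.2940·0.7060·0.00506658) = √(0.00105158) = 0.0324.
z = (0.3453 − 0.2512)/0.0324 = 0.0941/0.0324 = 2.90.
p-value = P(Z < 2.903) ≈ 0.9982.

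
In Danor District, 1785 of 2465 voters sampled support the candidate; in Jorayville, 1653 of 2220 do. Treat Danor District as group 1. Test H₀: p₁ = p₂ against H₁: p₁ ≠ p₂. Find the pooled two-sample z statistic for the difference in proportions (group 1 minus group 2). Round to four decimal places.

p̂₁ = 1785/2465 ≈ 0.7241379, p̂₂ = 1653/2220 ≈ 0.7445946.
Pooled p̂ = (1785+1653)/(2465+2220) = 3438/4685 = 0.7338314.
SE = √(p̂(1−p̂)(1/n₁+1/n₂)) = √(0.7338314·0.2661686·0.00085613) = √(0.000167222) = 0.0129314.
z = (0.7241379 − 0.7445946)/0.0129314 = -0.0204567/0.0129314 = -1.5819.

z = -1.5819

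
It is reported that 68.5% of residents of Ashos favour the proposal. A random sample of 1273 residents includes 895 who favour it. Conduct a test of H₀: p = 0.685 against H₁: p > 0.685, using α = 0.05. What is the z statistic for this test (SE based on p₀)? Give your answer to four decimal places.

z = 1.3875

p̂ = 895/1273 = 0.703064.
SE = √(p₀(1−p₀)/n) = √(0.21577/1273) = 0.013019.
z = (0.703064 − 0.685)/0.013019 = 0.018064/0.013019 = 1.3875.
p-value = P(Z > 1.387) ≈ 0.0827, so at α = 0.05 we fail to reject H₀.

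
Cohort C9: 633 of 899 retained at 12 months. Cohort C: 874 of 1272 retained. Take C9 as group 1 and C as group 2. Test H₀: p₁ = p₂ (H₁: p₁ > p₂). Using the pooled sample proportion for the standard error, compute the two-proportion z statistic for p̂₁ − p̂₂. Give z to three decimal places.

p̂₁ = 633/899 = 0.70412, p̂₂ = 874/1272 = 0.68711.
Pooled p̂ = (633+874)/(899+1272) = 1507/2171 = 0.69415.
SE = √(p̂(1−p̂)(1/n₁+1/n₂)) = √(0.69415·0.30585·0.00189851) = √(0.000403065) = 0.02008.
z = (0.70412 − 0.68711)/0.02008 = 0.01701/0.02008 = 0.847.

z = 0.847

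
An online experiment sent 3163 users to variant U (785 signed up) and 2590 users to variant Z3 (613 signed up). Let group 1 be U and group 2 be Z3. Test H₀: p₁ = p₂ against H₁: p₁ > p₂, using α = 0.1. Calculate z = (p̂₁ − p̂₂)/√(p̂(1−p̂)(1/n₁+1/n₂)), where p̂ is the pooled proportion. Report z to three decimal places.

p̂₁ = 785/3163 ≈ 0.248182, p̂₂ = 613/2590 ≈ 0.236680.
Pooled p̂ = (785+613)/(3163+2590) = 1398/5753 = 0.243004.
SE = √(0.183953 × 0.000702256) = 0.011366.
z = (0.248182 − 0.236680)/0.011366 = 0.011502/0.011366 = 1.012.
p-value = P(Z > 1.012) ≈ 0.1558, so at α = 0.1 we fail to reject H₀.

z = 1.012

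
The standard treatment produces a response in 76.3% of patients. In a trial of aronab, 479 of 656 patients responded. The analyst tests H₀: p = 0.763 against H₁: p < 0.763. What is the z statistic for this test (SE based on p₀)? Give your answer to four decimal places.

p̂ = 479/656 = 0.730183.
Standard error under H₀: √(0.763×0.237/656) = 0.016603.
z = (0.730183 − 0.763)/0.016603 = -0.032817/0.016603 = -1.9766.
p-value = P(Z < -1.977) ≈ 0.0240.

z = -1.9766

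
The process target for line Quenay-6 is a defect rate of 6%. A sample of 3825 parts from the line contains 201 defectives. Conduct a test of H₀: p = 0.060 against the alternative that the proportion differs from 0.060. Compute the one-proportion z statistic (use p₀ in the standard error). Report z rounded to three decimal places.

z = -1.940

p̂ = 201/3825 ≈ 0.05255.
SE = √(p₀(1−p₀)/n) = √(0.0564/3825) = 0.00384.
z = (0.05255 − 0.06)/0.00384 = -0.00745/0.00384 = -1.940.
Two-sided p-value ≈ 2·Φ(−1.940) = 0.0523.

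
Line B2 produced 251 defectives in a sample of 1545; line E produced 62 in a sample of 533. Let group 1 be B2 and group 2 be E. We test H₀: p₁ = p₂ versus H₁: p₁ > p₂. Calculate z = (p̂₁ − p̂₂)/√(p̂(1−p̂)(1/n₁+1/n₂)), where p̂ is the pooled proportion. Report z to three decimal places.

p̂₁ = 251/1545 ≈ 0.16246, p̂₂ = 62/533 ≈ 0.11632.
Pooled p̂ = (251+62)/(1545+533) = 313/2078 = 0.15063.
SE = √(p̂(1−p̂)(1/n₁+1/n₂)) = √(0.15063·0.84937·0.00252342) = √(0.00032284) = 0.01797.
z = (0.16246 − 0.11632)/0.01797 = 0.04614/0.01797 = 2.568.

z = 2.568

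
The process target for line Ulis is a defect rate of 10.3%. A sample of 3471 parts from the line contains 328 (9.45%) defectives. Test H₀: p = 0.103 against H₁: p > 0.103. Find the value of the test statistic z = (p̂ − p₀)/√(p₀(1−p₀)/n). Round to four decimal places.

p̂ = 328/3471 = 0.09449726.
Under H₀, SE = √(0.103·0.897/3471) = √(2.6618e-05) = 0.00515926.
z = (0.09449726 − 0.103)/0.00515926 = -0.00850274/0.00515926 = -1.6481.

z = -1.6481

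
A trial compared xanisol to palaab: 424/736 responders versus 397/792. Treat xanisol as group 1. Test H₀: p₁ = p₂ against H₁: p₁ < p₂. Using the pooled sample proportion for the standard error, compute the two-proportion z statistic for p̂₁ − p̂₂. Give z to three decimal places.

p̂₁ = 424/736 ≈ 0.57609, p̂₂ = 397/792 ≈ 0.50126.
Pooled p̂ = (424+397)/(736+792) = 821/1528 = 0.53730.
SE = √(0.248608 × 0.00262132) = 0.02553.
z = (0.57609 − 0.50126)/0.02553 = 0.07483/0.02553 = 2.931.

z = 2.931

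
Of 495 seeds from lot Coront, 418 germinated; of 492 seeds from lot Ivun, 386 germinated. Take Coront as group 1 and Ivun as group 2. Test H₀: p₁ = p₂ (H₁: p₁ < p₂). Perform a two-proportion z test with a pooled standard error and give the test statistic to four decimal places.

p̂₁ = 418/495 = 0.8444444, p̂₂ = 386/492 = 0.7845528.
Pooled p̂ = (418+386)/(495+492) = 804/987 = 0.8145897.
SE = √(p̂(1−p̂)(1/n₁+1/n₂)) = √(0.8145897·0.1854103·0.00405272) = √(0.000612096) = 0.0247406.
z = (0.8444444 − 0.7845528)/0.0247406 = 0.0598916/0.0247406 = 2.4208.

z = 2.4208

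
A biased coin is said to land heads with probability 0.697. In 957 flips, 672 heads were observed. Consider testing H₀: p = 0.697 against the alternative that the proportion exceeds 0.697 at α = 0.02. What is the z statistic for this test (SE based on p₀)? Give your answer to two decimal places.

z = 0.35

p̂ = 672/957 = 0.7022.
SE = √(p₀(1−p₀)/n) = √(0.21119/957) = 0.0149.
z = (0.7022 − 0.697)/0.0149 = 0.0052/0.0149 = 0.35.
p-value = P(Z > 0.350) ≈ 0.3633, so at α = 0.02 we fail to reject H₀.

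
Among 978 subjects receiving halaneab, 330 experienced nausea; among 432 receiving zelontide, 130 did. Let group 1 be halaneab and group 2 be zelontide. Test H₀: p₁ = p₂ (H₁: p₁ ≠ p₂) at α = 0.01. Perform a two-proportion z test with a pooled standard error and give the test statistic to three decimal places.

p̂₁ = 330/978 ≈ 0.337423, p̂₂ = 130/432 ≈ 0.300926.
Pooled p̂ = (330+130)/(978+432) = 460/1410 = 0.326241.
SE = √(p̂(1−p̂)(1/n₁+1/n₂)) = √(0.326241·0.673759·0.00333731) = √(0.000733567) = 0.027084.
z = (0.337423 − 0.300926)/0.027084 = 0.036497/0.027084 = 1.348.
Two-sided p-value ≈ 2·Φ(−1.348) = 0.1778, so at α = 0.01 we fail to reject H₀.

z = 1.348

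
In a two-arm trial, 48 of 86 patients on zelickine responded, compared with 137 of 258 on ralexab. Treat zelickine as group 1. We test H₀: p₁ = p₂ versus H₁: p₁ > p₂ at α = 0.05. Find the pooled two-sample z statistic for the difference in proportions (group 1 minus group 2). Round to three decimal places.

z = 0.437

p̂₁ = 48/86 = 0.55814, p̂₂ = 137/258 = 0.53101.
Pooled p̂ = (48+137)/(86+258) = 185/344 = 0.53779.
SE = √(0.248572 × 0.0155039) = 0.06208.
z = (0.55814 − 0.53101)/0.06208 = 0.02713/0.06208 = 0.437.
p-value = P(Z > 0.437) ≈ 0.3310; since p > α = 0.05, fail to reject H₀.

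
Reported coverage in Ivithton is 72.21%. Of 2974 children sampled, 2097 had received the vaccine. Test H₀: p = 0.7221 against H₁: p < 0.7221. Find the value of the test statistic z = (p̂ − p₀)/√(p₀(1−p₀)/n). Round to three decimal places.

z = -2.068

p̂ = 2097/2974 ≈ 0.705111.
SE = √(p₀(1−p₀)/n) = √(0.20067/2974) = 0.008214.
z = (0.705111 − 0.7221)/0.008214 = -0.016989/0.008214 = -2.068.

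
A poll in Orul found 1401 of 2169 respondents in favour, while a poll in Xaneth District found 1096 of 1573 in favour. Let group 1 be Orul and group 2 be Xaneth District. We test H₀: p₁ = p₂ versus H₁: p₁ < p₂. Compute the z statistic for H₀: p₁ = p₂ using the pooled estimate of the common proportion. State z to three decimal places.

z = -3.258

p̂₁ = 1401/2169 ≈ 0.645920, p̂₂ = 1096/1573 ≈ 0.696758.
Pooled p̂ = (1401+1096)/(2169+1573) = 2497/3742 = 0.667290.
SE = √(0.222014 × 0.00109677) = 0.015604.
z = (0.645920 − 0.696758)/0.015604 = -0.050838/0.015604 = -3.258.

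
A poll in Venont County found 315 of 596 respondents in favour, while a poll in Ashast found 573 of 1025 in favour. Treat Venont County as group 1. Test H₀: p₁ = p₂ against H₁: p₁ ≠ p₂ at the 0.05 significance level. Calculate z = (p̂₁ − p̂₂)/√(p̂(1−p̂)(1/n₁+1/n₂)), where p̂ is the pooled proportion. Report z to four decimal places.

p̂₁ = 315/596 = 0.528523, p̂₂ = 573/1025 = 0.559024.
Pooled p̂ = (315+573)/(596+1025) = 888/1621 = 0.547810.
SE = √(0.247714 × 0.00265346) = 0.025638.
z = (0.528523 − 0.559024)/0.025638 = -0.030501/0.025638 = -1.1897.
Two-sided p-value ≈ 2·Φ(−1.190) = 0.2342. With α = 0.05, fail to reject H₀.

z = -1.1897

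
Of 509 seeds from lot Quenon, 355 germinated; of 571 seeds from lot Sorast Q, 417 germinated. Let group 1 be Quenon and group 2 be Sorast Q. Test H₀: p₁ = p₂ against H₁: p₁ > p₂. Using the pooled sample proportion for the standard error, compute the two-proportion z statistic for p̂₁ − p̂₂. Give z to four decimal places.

p̂₁ = 355/509 = 0.697446, p̂₂ = 417/571 = 0.730298.
Pooled p̂ = (355+417)/(509+571) = 772/1080 = 0.714815.
SE = √(0.203855 × 0.00371595) = 0.027523.
z = (0.697446 − 0.730298)/0.027523 = -0.032852/0.027523 = -1.1936.

z = -1.1936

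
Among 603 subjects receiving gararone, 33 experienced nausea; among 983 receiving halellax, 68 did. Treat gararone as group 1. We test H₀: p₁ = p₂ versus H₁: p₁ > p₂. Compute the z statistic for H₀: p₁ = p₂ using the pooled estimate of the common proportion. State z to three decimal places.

z = -1.144

p̂₁ = 33/603 = 0.05473, p̂₂ = 68/983 = 0.06918.
Pooled p̂ = (33+68)/(603+983) = 101/1586 = 0.06368.
SE = √(p̂(1−p̂)(1/n₁+1/n₂)) = √(0.06368·0.93632·0.00267567) = √(0.000159542) = 0.01263.
z = (0.05473 − 0.06918)/0.01263 = -0.01445/0.01263 = -1.144.
p-value = P(Z > -1.144) ≈ 0.8737.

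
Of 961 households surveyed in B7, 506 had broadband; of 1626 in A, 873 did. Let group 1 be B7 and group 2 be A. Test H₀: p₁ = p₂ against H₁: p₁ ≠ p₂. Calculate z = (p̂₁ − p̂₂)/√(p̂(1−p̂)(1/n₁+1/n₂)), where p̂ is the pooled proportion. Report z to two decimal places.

p̂₁ = 506/961 ≈ 0.5265, p̂₂ = 873/1626 ≈ 0.5369.
Pooled p̂ = (506+873)/(961+1626) = 1379/2587 = 0.5330.
SE = √(0.248908 × 0.00165559) = 0.0203.
z = (0.5265 − 0.5369)/0.0203 = -0.0104/0.0203 = -0.51.

z = -0.51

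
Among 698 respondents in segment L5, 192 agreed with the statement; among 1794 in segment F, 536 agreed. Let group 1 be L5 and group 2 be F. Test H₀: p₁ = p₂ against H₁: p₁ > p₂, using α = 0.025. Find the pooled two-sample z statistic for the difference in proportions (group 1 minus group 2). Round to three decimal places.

p̂₁ = 192/698 ≈ 0.27507, p̂₂ = 536/1794 ≈ 0.29877.
Pooled p̂ = (192+536)/(698+1794) = 728/2492 = 0.29213.
SE = √(0.206792 × 0.00199008) = 0.02029.
z = (0.27507 − 0.29877)/0.02029 = -0.02370/0.02029 = -1.168.
p-value = P(Z > -1.168) ≈ 0.8787; since p > α = 0.025, fail to reject H₀.

z = -1.168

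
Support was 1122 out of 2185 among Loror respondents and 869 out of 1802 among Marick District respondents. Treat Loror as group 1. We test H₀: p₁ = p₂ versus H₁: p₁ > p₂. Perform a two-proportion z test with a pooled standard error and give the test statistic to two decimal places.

z = 1.96

p̂₁ = 1122/2185 ≈ 0.51350, p̂₂ = 869/1802 ≈ 0.48224.
Pooled p̂ = (1122+869)/(2185+1802) = 1991/3987 = 0.49937.
SE = √(p̂(1−p̂)(1/n₁+1/n₂)) = √(0.49937·0.50063·0.0010126) = √(0.000253151) = 0.01591.
z = (0.51350 − 0.48224)/0.01591 = 0.03126/0.01591 = 1.96.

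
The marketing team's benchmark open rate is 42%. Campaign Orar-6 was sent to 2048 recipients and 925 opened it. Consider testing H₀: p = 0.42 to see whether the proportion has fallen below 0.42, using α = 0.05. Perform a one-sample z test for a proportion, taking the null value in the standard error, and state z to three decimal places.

p̂ = 925/2048 ≈ 0.451660.
Under H₀, SE = √(0.42·0.58/2048) = √(0.000118945) = 0.010906.
z = (0.451660 − 0.42)/0.010906 = 0.031660/0.010906 = 2.903.
p-value = P(Z < 2.903) ≈ 0.9982; since p > α = 0.05, fail to reject H₀.

z = 2.903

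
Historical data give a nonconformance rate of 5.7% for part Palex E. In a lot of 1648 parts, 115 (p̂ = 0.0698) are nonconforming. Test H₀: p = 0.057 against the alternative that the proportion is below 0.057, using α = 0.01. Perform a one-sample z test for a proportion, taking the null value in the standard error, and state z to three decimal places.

p̂ = 115/1648 = 0.06978.
Under H₀, SE = √(0.057·0.943/1648) = √(3.26159e-05) = 0.00571.
z = (0.06978 − 0.057)/0.00571 = 0.01278/0.00571 = 2.238.
p-value = P(Z < 2.238) ≈ 0.9874, so at α = 0.01 we fail to reject H₀.

z = 2.238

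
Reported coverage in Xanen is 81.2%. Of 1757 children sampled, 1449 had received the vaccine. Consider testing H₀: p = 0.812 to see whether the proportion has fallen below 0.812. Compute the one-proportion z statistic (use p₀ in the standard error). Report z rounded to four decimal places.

z = 1.3626

p̂ = 1449/1757 ≈ 0.824701.
SE = √(p₀(1−p₀)/n) = √(0.15266/1757) = 0.009321.
z = (0.824701 − 0.812)/0.009321 = 0.012701/0.009321 = 1.3626.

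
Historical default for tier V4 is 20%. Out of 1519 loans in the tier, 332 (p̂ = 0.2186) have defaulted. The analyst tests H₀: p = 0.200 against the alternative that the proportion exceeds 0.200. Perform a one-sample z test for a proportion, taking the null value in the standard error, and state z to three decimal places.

z = 1.809

p̂ = 332/1519 ≈ 0.21856.
SE = √(p₀(1−p₀)/n) = √(0.16/1519) = 0.01026.
z = (0.21856 − 0.2)/0.01026 = 0.01856/0.01026 = 1.809.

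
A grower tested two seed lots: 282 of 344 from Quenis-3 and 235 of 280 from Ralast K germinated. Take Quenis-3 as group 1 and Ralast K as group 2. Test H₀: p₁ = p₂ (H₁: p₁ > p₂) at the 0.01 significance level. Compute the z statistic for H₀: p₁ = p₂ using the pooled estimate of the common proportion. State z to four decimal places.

z = -0.6434

p̂₁ = 282/344 = 0.819767, p̂₂ = 235/280 = 0.839286.
Pooled p̂ = (282+235)/(344+280) = 517/624 = 0.828526.
SE = √(p̂(1−p̂)(1/n₁+1/n₂)) = √(0.828526·0.171474·0.00647841) = √(0.000920393) = 0.030338.
z = (0.819767 − 0.839286)/0.030338 = -0.019519/0.030338 = -0.6434.
p-value = P(Z > -0.643) ≈ 0.7400; since p > α = 0.01, fail to reject H₀.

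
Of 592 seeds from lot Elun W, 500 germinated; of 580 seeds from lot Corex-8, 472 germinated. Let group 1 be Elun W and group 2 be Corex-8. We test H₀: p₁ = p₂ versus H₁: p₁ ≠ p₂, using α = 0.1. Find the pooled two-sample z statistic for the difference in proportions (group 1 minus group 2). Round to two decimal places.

z = 1.40

p̂₁ = 500/592 ≈ 0.8446, p̂₂ = 472/580 ≈ 0.8138.
Pooled p̂ = (500+472)/(592+580) = 972/1172 = 0.8294.
SE = √(0.141528 × 0.00341333) = 0.0220.
z = (0.8446 − 0.8138)/0.0220 = 0.0308/0.0220 = 1.40.
p-value = 2·P(Z > 1.401) ≈ 0.1611, so at α = 0.1 we fail to reject H₀.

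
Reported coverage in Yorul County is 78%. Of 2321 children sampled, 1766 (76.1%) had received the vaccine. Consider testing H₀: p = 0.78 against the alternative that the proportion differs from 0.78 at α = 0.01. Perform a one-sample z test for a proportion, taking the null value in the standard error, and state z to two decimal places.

z = -2.22

p̂ = 1766/2321 = 0.7609.
Standard error under H₀: √(0.78×0.22/2321) = 0.0086.
z = (0.7609 − 0.78)/0.0086 = -0.0191/0.0086 = -2.22.
p-value = 2·P(Z > 2.224) ≈ 0.0262; since p > α = 0.01, fail to reject H₀.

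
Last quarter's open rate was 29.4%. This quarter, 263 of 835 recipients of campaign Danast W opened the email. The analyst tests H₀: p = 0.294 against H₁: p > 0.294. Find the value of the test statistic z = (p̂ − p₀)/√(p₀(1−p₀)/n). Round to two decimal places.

z = 1.33

p̂ = 263/835 ≈ 0.3150.
Under H₀, SE = √(0.294·0.706/835) = √(0.00024858) = 0.0158.
z = (0.3150 − 0.294)/0.0158 = 0.0210/0.0158 = 1.33.
p-value = P(Z > 1.330) ≈ 0.0918.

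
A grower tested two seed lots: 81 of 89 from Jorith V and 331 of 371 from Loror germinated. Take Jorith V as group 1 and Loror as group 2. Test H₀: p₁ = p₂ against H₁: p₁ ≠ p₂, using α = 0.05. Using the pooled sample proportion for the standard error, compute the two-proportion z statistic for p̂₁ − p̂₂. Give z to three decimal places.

z = 0.497

p̂₁ = 81/89 = 0.91011, p̂₂ = 331/371 = 0.89218.
Pooled p̂ = (81+331)/(89+371) = 412/460 = 0.89565.
SE = √(p̂(1−p̂)(1/n₁+1/n₂)) = √(0.89565·0.10435·0.0139314) = √(0.00130202) = 0.03608.
z = (0.91011 − 0.89218)/0.03608 = 0.01793/0.03608 = 0.497.
Two-sided p-value ≈ 2·Φ(−0.497) = 0.6193, so at α = 0.05 we fail to reject H₀.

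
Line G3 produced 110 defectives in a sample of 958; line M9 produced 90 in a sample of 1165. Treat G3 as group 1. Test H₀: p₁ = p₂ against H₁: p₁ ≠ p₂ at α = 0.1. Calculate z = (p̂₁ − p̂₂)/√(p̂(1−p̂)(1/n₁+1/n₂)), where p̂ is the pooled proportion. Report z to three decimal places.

p̂₁ = 110/958 ≈ 0.11482, p̂₂ = 90/1165 ≈ 0.07725.
Pooled p̂ = (110+90)/(958+1165) = 200/2123 = 0.09421.
SE = √(p̂(1−p̂)(1/n₁+1/n₂)) = √(0.09421·0.90579·0.00190221) = √(0.000162318) = 0.01274.
z = (0.11482 − 0.07725)/0.01274 = 0.03757/0.01274 = 2.949.
p-value = 2·P(Z > 2.949) ≈ 0.0032, so at α = 0.1 we reject H₀.

z = 2.949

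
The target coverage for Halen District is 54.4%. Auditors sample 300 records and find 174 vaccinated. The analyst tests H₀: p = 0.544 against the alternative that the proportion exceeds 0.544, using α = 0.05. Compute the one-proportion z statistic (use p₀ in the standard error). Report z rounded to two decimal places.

p̂ = 174/300 ≈ 0.5800.
Under H₀, SE = √(0.544·0.456/300) = √(0.00082688) = 0.0288.
z = (0.5800 − 0.544)/0.0288 = 0.0360/0.0288 = 1.25.
p-value = P(Z > 1.252) ≈ 0.1053. With α = 0.05, fail to reject H₀.

z = 1.25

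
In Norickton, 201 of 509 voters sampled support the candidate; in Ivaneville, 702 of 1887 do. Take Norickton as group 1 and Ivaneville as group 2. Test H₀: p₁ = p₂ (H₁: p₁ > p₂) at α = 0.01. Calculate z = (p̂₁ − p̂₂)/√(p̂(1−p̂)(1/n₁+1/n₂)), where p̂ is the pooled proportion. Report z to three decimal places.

p̂₁ = 201/509 ≈ 0.39489, p̂₂ = 702/1887 ≈ 0.37202.
Pooled p̂ = (201+702)/(509+1887) = 903/2396 = 0.37688.
SE = √(p̂(1−p̂)(1/n₁+1/n₂)) = √(0.37688·0.62312·0.00249458) = √(0.000585829) = 0.02420.
z = (0.39489 − 0.37202)/0.02420 = 0.02287/0.02420 = 0.945.
p-value = P(Z > 0.945) ≈ 0.1723; since p > α = 0.01, fail to reject H₀.

z = 0.945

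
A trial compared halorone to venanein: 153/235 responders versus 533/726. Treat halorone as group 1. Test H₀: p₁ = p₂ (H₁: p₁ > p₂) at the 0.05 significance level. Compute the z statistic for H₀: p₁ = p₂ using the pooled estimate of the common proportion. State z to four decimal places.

p̂₁ = 153/235 ≈ 0.651064, p̂₂ = 533/726 ≈ 0.734160.
Pooled p̂ = (153+533)/(235+726) = 686/961 = 0.713840.
SE = √(p̂(1−p̂)(1/n₁+1/n₂)) = √(0.713840·0.286160·0.00563273) = √(0.00115061) = 0.033921.
z = (0.651064 − 0.734160)/0.033921 = -0.083096/0.033921 = -2.4497.
p-value = P(Z > -2.450) ≈ 0.9929, so at α = 0.05 we fail to reject H₀.

z = -2.4497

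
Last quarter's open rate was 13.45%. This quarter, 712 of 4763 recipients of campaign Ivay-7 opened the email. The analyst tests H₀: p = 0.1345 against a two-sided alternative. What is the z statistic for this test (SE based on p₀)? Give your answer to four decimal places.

p̂ = 712/4763 ≈ 0.14948562.
Under H₀, SE = √(0.1345·0.8655/4763) = √(2.44404e-05) = 0.00494373.
z = (0.14948562 − 0.1345)/0.00494373 = 0.01498562/0.00494373 = 3.0312.
Two-sided p-value ≈ 2·Φ(−3.031) = 0.0024.

z = 3.0312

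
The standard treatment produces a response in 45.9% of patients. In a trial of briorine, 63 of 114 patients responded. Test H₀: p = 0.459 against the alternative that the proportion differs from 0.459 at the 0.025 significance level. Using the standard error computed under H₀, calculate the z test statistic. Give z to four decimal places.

p̂ = 63/114 ≈ 0.552632.
Under H₀, SE = √(0.459·0.541/114) = √(0.00217824) = 0.046672.
z = (0.552632 − 0.459)/0.046672 = 0.093632/0.046672 = 2.0062.
p-value = 2·P(Z > 2.006) ≈ 0.0448; since p > α = 0.025, fail to reject H₀.

z = 2.0062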